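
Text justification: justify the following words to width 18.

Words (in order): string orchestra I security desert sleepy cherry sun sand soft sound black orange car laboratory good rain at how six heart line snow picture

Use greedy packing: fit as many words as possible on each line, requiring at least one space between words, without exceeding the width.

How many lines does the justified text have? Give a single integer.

Line 1: ['string', 'orchestra', 'I'] (min_width=18, slack=0)
Line 2: ['security', 'desert'] (min_width=15, slack=3)
Line 3: ['sleepy', 'cherry', 'sun'] (min_width=17, slack=1)
Line 4: ['sand', 'soft', 'sound'] (min_width=15, slack=3)
Line 5: ['black', 'orange', 'car'] (min_width=16, slack=2)
Line 6: ['laboratory', 'good'] (min_width=15, slack=3)
Line 7: ['rain', 'at', 'how', 'six'] (min_width=15, slack=3)
Line 8: ['heart', 'line', 'snow'] (min_width=15, slack=3)
Line 9: ['picture'] (min_width=7, slack=11)
Total lines: 9

Answer: 9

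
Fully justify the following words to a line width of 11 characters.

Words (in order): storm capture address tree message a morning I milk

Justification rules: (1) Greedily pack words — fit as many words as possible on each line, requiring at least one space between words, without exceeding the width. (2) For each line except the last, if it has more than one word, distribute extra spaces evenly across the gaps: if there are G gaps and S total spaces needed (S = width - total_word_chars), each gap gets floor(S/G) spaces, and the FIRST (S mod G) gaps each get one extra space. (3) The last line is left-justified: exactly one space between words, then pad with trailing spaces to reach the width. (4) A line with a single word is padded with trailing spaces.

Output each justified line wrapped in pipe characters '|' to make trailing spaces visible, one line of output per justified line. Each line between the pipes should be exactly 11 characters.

Answer: |storm      |
|capture    |
|address    |
|tree       |
|message   a|
|morning   I|
|milk       |

Derivation:
Line 1: ['storm'] (min_width=5, slack=6)
Line 2: ['capture'] (min_width=7, slack=4)
Line 3: ['address'] (min_width=7, slack=4)
Line 4: ['tree'] (min_width=4, slack=7)
Line 5: ['message', 'a'] (min_width=9, slack=2)
Line 6: ['morning', 'I'] (min_width=9, slack=2)
Line 7: ['milk'] (min_width=4, slack=7)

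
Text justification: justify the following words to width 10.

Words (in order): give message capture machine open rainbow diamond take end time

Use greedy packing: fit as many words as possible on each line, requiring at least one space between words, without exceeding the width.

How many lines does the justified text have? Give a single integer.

Line 1: ['give'] (min_width=4, slack=6)
Line 2: ['message'] (min_width=7, slack=3)
Line 3: ['capture'] (min_width=7, slack=3)
Line 4: ['machine'] (min_width=7, slack=3)
Line 5: ['open'] (min_width=4, slack=6)
Line 6: ['rainbow'] (min_width=7, slack=3)
Line 7: ['diamond'] (min_width=7, slack=3)
Line 8: ['take', 'end'] (min_width=8, slack=2)
Line 9: ['time'] (min_width=4, slack=6)
Total lines: 9

Answer: 9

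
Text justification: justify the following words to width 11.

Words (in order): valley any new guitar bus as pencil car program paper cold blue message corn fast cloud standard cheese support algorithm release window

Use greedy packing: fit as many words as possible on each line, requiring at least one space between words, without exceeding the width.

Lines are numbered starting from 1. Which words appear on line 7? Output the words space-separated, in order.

Answer: blue

Derivation:
Line 1: ['valley', 'any'] (min_width=10, slack=1)
Line 2: ['new', 'guitar'] (min_width=10, slack=1)
Line 3: ['bus', 'as'] (min_width=6, slack=5)
Line 4: ['pencil', 'car'] (min_width=10, slack=1)
Line 5: ['program'] (min_width=7, slack=4)
Line 6: ['paper', 'cold'] (min_width=10, slack=1)
Line 7: ['blue'] (min_width=4, slack=7)
Line 8: ['message'] (min_width=7, slack=4)
Line 9: ['corn', 'fast'] (min_width=9, slack=2)
Line 10: ['cloud'] (min_width=5, slack=6)
Line 11: ['standard'] (min_width=8, slack=3)
Line 12: ['cheese'] (min_width=6, slack=5)
Line 13: ['support'] (min_width=7, slack=4)
Line 14: ['algorithm'] (min_width=9, slack=2)
Line 15: ['release'] (min_width=7, slack=4)
Line 16: ['window'] (min_width=6, slack=5)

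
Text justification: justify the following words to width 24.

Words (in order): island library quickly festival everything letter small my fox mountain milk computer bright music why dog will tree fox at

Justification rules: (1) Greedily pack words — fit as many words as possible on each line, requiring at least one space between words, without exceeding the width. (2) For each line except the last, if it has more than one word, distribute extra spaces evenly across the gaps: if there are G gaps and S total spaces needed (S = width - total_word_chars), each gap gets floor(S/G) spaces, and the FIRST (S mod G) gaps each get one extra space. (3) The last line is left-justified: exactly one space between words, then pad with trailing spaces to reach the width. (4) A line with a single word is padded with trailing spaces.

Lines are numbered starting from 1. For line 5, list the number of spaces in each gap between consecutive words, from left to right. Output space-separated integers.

Line 1: ['island', 'library', 'quickly'] (min_width=22, slack=2)
Line 2: ['festival', 'everything'] (min_width=19, slack=5)
Line 3: ['letter', 'small', 'my', 'fox'] (min_width=19, slack=5)
Line 4: ['mountain', 'milk', 'computer'] (min_width=22, slack=2)
Line 5: ['bright', 'music', 'why', 'dog'] (min_width=20, slack=4)
Line 6: ['will', 'tree', 'fox', 'at'] (min_width=16, slack=8)

Answer: 3 2 2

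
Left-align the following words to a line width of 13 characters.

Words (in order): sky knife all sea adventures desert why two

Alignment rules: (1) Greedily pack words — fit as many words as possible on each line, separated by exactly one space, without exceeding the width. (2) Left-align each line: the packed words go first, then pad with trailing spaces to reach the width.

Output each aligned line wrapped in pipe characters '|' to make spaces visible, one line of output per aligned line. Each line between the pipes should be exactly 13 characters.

Line 1: ['sky', 'knife', 'all'] (min_width=13, slack=0)
Line 2: ['sea'] (min_width=3, slack=10)
Line 3: ['adventures'] (min_width=10, slack=3)
Line 4: ['desert', 'why'] (min_width=10, slack=3)
Line 5: ['two'] (min_width=3, slack=10)

Answer: |sky knife all|
|sea          |
|adventures   |
|desert why   |
|two          |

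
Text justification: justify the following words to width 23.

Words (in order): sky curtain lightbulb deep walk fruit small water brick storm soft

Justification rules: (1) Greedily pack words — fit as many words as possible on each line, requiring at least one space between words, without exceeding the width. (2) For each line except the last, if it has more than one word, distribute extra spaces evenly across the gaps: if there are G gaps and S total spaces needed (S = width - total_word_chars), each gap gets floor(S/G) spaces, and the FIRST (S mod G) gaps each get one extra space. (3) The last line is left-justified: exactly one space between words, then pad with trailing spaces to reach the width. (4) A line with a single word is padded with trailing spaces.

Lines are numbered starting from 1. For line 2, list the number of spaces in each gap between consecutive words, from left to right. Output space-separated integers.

Answer: 2 2 1

Derivation:
Line 1: ['sky', 'curtain', 'lightbulb'] (min_width=21, slack=2)
Line 2: ['deep', 'walk', 'fruit', 'small'] (min_width=21, slack=2)
Line 3: ['water', 'brick', 'storm', 'soft'] (min_width=22, slack=1)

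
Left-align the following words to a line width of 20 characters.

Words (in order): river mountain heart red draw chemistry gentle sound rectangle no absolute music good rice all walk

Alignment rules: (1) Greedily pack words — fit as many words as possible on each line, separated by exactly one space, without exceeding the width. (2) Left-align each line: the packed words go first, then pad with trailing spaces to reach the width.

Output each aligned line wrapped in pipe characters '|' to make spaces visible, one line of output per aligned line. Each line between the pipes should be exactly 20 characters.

Answer: |river mountain heart|
|red draw chemistry  |
|gentle sound        |
|rectangle no        |
|absolute music good |
|rice all walk       |

Derivation:
Line 1: ['river', 'mountain', 'heart'] (min_width=20, slack=0)
Line 2: ['red', 'draw', 'chemistry'] (min_width=18, slack=2)
Line 3: ['gentle', 'sound'] (min_width=12, slack=8)
Line 4: ['rectangle', 'no'] (min_width=12, slack=8)
Line 5: ['absolute', 'music', 'good'] (min_width=19, slack=1)
Line 6: ['rice', 'all', 'walk'] (min_width=13, slack=7)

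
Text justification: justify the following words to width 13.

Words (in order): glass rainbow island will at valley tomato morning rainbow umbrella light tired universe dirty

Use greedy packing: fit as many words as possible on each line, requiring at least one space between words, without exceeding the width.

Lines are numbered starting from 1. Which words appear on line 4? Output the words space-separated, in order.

Answer: tomato

Derivation:
Line 1: ['glass', 'rainbow'] (min_width=13, slack=0)
Line 2: ['island', 'will'] (min_width=11, slack=2)
Line 3: ['at', 'valley'] (min_width=9, slack=4)
Line 4: ['tomato'] (min_width=6, slack=7)
Line 5: ['morning'] (min_width=7, slack=6)
Line 6: ['rainbow'] (min_width=7, slack=6)
Line 7: ['umbrella'] (min_width=8, slack=5)
Line 8: ['light', 'tired'] (min_width=11, slack=2)
Line 9: ['universe'] (min_width=8, slack=5)
Line 10: ['dirty'] (min_width=5, slack=8)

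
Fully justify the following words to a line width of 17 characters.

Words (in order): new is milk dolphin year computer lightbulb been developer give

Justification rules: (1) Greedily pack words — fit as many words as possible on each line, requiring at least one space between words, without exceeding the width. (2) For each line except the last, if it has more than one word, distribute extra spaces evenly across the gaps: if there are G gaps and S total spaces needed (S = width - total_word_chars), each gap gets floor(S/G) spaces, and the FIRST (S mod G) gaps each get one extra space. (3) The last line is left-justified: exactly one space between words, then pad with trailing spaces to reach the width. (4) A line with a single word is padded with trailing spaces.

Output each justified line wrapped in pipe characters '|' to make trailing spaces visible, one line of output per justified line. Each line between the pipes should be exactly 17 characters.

Answer: |new    is    milk|
|dolphin      year|
|computer         |
|lightbulb    been|
|developer give   |

Derivation:
Line 1: ['new', 'is', 'milk'] (min_width=11, slack=6)
Line 2: ['dolphin', 'year'] (min_width=12, slack=5)
Line 3: ['computer'] (min_width=8, slack=9)
Line 4: ['lightbulb', 'been'] (min_width=14, slack=3)
Line 5: ['developer', 'give'] (min_width=14, slack=3)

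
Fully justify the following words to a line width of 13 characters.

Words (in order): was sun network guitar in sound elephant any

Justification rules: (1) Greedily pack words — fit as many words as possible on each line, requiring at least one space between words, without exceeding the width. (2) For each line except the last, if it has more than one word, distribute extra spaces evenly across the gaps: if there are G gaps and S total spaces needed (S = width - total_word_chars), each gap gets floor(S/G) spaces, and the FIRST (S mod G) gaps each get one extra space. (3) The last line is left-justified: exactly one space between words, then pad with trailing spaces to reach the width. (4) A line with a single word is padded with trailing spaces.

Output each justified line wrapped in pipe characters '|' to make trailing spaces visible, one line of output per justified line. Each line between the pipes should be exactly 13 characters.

Answer: |was       sun|
|network      |
|guitar     in|
|sound        |
|elephant any |

Derivation:
Line 1: ['was', 'sun'] (min_width=7, slack=6)
Line 2: ['network'] (min_width=7, slack=6)
Line 3: ['guitar', 'in'] (min_width=9, slack=4)
Line 4: ['sound'] (min_width=5, slack=8)
Line 5: ['elephant', 'any'] (min_width=12, slack=1)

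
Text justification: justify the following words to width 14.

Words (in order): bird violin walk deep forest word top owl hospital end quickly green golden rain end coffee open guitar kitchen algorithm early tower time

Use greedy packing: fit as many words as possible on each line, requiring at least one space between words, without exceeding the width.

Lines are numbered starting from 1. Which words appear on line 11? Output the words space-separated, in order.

Answer: algorithm

Derivation:
Line 1: ['bird', 'violin'] (min_width=11, slack=3)
Line 2: ['walk', 'deep'] (min_width=9, slack=5)
Line 3: ['forest', 'word'] (min_width=11, slack=3)
Line 4: ['top', 'owl'] (min_width=7, slack=7)
Line 5: ['hospital', 'end'] (min_width=12, slack=2)
Line 6: ['quickly', 'green'] (min_width=13, slack=1)
Line 7: ['golden', 'rain'] (min_width=11, slack=3)
Line 8: ['end', 'coffee'] (min_width=10, slack=4)
Line 9: ['open', 'guitar'] (min_width=11, slack=3)
Line 10: ['kitchen'] (min_width=7, slack=7)
Line 11: ['algorithm'] (min_width=9, slack=5)
Line 12: ['early', 'tower'] (min_width=11, slack=3)
Line 13: ['time'] (min_width=4, slack=10)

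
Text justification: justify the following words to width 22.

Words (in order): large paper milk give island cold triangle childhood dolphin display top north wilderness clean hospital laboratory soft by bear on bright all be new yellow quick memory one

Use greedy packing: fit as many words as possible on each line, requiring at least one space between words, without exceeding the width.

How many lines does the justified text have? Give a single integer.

Answer: 9

Derivation:
Line 1: ['large', 'paper', 'milk', 'give'] (min_width=21, slack=1)
Line 2: ['island', 'cold', 'triangle'] (min_width=20, slack=2)
Line 3: ['childhood', 'dolphin'] (min_width=17, slack=5)
Line 4: ['display', 'top', 'north'] (min_width=17, slack=5)
Line 5: ['wilderness', 'clean'] (min_width=16, slack=6)
Line 6: ['hospital', 'laboratory'] (min_width=19, slack=3)
Line 7: ['soft', 'by', 'bear', 'on', 'bright'] (min_width=22, slack=0)
Line 8: ['all', 'be', 'new', 'yellow'] (min_width=17, slack=5)
Line 9: ['quick', 'memory', 'one'] (min_width=16, slack=6)
Total lines: 9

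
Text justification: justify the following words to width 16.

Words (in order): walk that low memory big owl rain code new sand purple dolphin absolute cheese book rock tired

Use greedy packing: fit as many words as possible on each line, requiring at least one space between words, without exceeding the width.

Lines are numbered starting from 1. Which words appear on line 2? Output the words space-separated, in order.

Answer: memory big owl

Derivation:
Line 1: ['walk', 'that', 'low'] (min_width=13, slack=3)
Line 2: ['memory', 'big', 'owl'] (min_width=14, slack=2)
Line 3: ['rain', 'code', 'new'] (min_width=13, slack=3)
Line 4: ['sand', 'purple'] (min_width=11, slack=5)
Line 5: ['dolphin', 'absolute'] (min_width=16, slack=0)
Line 6: ['cheese', 'book', 'rock'] (min_width=16, slack=0)
Line 7: ['tired'] (min_width=5, slack=11)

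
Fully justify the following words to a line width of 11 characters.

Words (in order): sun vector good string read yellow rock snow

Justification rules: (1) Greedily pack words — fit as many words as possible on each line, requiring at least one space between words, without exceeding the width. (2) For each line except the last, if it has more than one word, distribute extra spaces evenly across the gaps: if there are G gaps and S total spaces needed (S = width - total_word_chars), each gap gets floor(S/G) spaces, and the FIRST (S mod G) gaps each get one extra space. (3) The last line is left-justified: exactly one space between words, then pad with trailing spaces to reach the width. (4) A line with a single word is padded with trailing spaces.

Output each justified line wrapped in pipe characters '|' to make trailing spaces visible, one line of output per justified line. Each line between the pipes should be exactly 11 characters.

Answer: |sun  vector|
|good string|
|read yellow|
|rock snow  |

Derivation:
Line 1: ['sun', 'vector'] (min_width=10, slack=1)
Line 2: ['good', 'string'] (min_width=11, slack=0)
Line 3: ['read', 'yellow'] (min_width=11, slack=0)
Line 4: ['rock', 'snow'] (min_width=9, slack=2)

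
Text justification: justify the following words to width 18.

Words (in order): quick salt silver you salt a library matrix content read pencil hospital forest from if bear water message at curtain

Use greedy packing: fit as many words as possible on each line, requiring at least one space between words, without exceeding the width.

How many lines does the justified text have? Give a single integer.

Line 1: ['quick', 'salt', 'silver'] (min_width=17, slack=1)
Line 2: ['you', 'salt', 'a', 'library'] (min_width=18, slack=0)
Line 3: ['matrix', 'content'] (min_width=14, slack=4)
Line 4: ['read', 'pencil'] (min_width=11, slack=7)
Line 5: ['hospital', 'forest'] (min_width=15, slack=3)
Line 6: ['from', 'if', 'bear', 'water'] (min_width=18, slack=0)
Line 7: ['message', 'at', 'curtain'] (min_width=18, slack=0)
Total lines: 7

Answer: 7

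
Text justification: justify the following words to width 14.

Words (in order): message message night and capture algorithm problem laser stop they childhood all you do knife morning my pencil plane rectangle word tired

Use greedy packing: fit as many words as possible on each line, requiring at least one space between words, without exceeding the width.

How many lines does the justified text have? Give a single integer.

Answer: 12

Derivation:
Line 1: ['message'] (min_width=7, slack=7)
Line 2: ['message', 'night'] (min_width=13, slack=1)
Line 3: ['and', 'capture'] (min_width=11, slack=3)
Line 4: ['algorithm'] (min_width=9, slack=5)
Line 5: ['problem', 'laser'] (min_width=13, slack=1)
Line 6: ['stop', 'they'] (min_width=9, slack=5)
Line 7: ['childhood', 'all'] (min_width=13, slack=1)
Line 8: ['you', 'do', 'knife'] (min_width=12, slack=2)
Line 9: ['morning', 'my'] (min_width=10, slack=4)
Line 10: ['pencil', 'plane'] (min_width=12, slack=2)
Line 11: ['rectangle', 'word'] (min_width=14, slack=0)
Line 12: ['tired'] (min_width=5, slack=9)
Total lines: 12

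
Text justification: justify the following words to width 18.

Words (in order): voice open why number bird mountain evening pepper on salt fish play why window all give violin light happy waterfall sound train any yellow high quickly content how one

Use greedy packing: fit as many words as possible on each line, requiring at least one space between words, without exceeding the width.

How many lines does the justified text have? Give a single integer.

Line 1: ['voice', 'open', 'why'] (min_width=14, slack=4)
Line 2: ['number', 'bird'] (min_width=11, slack=7)
Line 3: ['mountain', 'evening'] (min_width=16, slack=2)
Line 4: ['pepper', 'on', 'salt'] (min_width=14, slack=4)
Line 5: ['fish', 'play', 'why'] (min_width=13, slack=5)
Line 6: ['window', 'all', 'give'] (min_width=15, slack=3)
Line 7: ['violin', 'light', 'happy'] (min_width=18, slack=0)
Line 8: ['waterfall', 'sound'] (min_width=15, slack=3)
Line 9: ['train', 'any', 'yellow'] (min_width=16, slack=2)
Line 10: ['high', 'quickly'] (min_width=12, slack=6)
Line 11: ['content', 'how', 'one'] (min_width=15, slack=3)
Total lines: 11

Answer: 11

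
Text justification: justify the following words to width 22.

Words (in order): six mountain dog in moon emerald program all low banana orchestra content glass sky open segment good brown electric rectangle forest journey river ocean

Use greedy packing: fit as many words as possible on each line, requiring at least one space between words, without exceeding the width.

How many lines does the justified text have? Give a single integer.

Line 1: ['six', 'mountain', 'dog', 'in'] (min_width=19, slack=3)
Line 2: ['moon', 'emerald', 'program'] (min_width=20, slack=2)
Line 3: ['all', 'low', 'banana'] (min_width=14, slack=8)
Line 4: ['orchestra', 'content'] (min_width=17, slack=5)
Line 5: ['glass', 'sky', 'open', 'segment'] (min_width=22, slack=0)
Line 6: ['good', 'brown', 'electric'] (min_width=19, slack=3)
Line 7: ['rectangle', 'forest'] (min_width=16, slack=6)
Line 8: ['journey', 'river', 'ocean'] (min_width=19, slack=3)
Total lines: 8

Answer: 8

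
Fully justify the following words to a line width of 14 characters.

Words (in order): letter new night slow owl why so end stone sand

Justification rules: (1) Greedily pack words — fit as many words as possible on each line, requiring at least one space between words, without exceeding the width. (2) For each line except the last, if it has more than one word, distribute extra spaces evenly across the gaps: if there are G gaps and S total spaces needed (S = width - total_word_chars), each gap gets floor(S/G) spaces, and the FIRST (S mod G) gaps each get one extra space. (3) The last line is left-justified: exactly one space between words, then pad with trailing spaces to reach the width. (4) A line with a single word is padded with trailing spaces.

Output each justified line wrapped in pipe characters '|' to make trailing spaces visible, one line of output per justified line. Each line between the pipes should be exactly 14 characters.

Answer: |letter     new|
|night slow owl|
|why   so   end|
|stone sand    |

Derivation:
Line 1: ['letter', 'new'] (min_width=10, slack=4)
Line 2: ['night', 'slow', 'owl'] (min_width=14, slack=0)
Line 3: ['why', 'so', 'end'] (min_width=10, slack=4)
Line 4: ['stone', 'sand'] (min_width=10, slack=4)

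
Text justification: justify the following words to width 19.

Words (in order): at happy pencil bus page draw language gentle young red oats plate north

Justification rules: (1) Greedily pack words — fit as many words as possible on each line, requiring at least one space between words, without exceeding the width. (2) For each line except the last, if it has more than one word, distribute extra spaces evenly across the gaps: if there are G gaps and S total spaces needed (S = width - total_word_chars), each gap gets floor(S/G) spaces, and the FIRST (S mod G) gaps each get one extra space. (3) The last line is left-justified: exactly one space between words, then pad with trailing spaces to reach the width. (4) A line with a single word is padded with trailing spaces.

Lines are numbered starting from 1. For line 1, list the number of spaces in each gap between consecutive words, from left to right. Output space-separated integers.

Answer: 1 1 1

Derivation:
Line 1: ['at', 'happy', 'pencil', 'bus'] (min_width=19, slack=0)
Line 2: ['page', 'draw', 'language'] (min_width=18, slack=1)
Line 3: ['gentle', 'young', 'red'] (min_width=16, slack=3)
Line 4: ['oats', 'plate', 'north'] (min_width=16, slack=3)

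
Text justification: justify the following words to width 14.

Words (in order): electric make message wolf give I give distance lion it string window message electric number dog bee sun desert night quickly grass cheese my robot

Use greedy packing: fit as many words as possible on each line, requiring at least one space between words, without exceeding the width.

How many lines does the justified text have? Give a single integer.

Line 1: ['electric', 'make'] (min_width=13, slack=1)
Line 2: ['message', 'wolf'] (min_width=12, slack=2)
Line 3: ['give', 'I', 'give'] (min_width=11, slack=3)
Line 4: ['distance', 'lion'] (min_width=13, slack=1)
Line 5: ['it', 'string'] (min_width=9, slack=5)
Line 6: ['window', 'message'] (min_width=14, slack=0)
Line 7: ['electric'] (min_width=8, slack=6)
Line 8: ['number', 'dog', 'bee'] (min_width=14, slack=0)
Line 9: ['sun', 'desert'] (min_width=10, slack=4)
Line 10: ['night', 'quickly'] (min_width=13, slack=1)
Line 11: ['grass', 'cheese'] (min_width=12, slack=2)
Line 12: ['my', 'robot'] (min_width=8, slack=6)
Total lines: 12

Answer: 12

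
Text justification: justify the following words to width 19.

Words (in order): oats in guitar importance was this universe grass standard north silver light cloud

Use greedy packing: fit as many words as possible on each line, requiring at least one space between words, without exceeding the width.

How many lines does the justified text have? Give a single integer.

Answer: 5

Derivation:
Line 1: ['oats', 'in', 'guitar'] (min_width=14, slack=5)
Line 2: ['importance', 'was', 'this'] (min_width=19, slack=0)
Line 3: ['universe', 'grass'] (min_width=14, slack=5)
Line 4: ['standard', 'north'] (min_width=14, slack=5)
Line 5: ['silver', 'light', 'cloud'] (min_width=18, slack=1)
Total lines: 5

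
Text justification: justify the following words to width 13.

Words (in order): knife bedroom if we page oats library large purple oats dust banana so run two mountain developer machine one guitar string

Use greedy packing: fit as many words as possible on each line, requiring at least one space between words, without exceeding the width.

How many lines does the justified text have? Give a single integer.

Line 1: ['knife', 'bedroom'] (min_width=13, slack=0)
Line 2: ['if', 'we', 'page'] (min_width=10, slack=3)
Line 3: ['oats', 'library'] (min_width=12, slack=1)
Line 4: ['large', 'purple'] (min_width=12, slack=1)
Line 5: ['oats', 'dust'] (min_width=9, slack=4)
Line 6: ['banana', 'so', 'run'] (min_width=13, slack=0)
Line 7: ['two', 'mountain'] (min_width=12, slack=1)
Line 8: ['developer'] (min_width=9, slack=4)
Line 9: ['machine', 'one'] (min_width=11, slack=2)
Line 10: ['guitar', 'string'] (min_width=13, slack=0)
Total lines: 10

Answer: 10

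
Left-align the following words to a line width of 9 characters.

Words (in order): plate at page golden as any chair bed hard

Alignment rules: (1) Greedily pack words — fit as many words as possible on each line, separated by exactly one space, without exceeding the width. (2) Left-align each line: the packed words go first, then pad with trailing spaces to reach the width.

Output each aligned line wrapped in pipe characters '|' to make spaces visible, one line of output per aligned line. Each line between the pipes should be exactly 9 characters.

Line 1: ['plate', 'at'] (min_width=8, slack=1)
Line 2: ['page'] (min_width=4, slack=5)
Line 3: ['golden', 'as'] (min_width=9, slack=0)
Line 4: ['any', 'chair'] (min_width=9, slack=0)
Line 5: ['bed', 'hard'] (min_width=8, slack=1)

Answer: |plate at |
|page     |
|golden as|
|any chair|
|bed hard |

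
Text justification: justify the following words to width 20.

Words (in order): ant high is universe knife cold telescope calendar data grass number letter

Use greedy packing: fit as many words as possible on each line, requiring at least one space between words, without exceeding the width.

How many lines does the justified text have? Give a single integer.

Answer: 4

Derivation:
Line 1: ['ant', 'high', 'is', 'universe'] (min_width=20, slack=0)
Line 2: ['knife', 'cold', 'telescope'] (min_width=20, slack=0)
Line 3: ['calendar', 'data', 'grass'] (min_width=19, slack=1)
Line 4: ['number', 'letter'] (min_width=13, slack=7)
Total lines: 4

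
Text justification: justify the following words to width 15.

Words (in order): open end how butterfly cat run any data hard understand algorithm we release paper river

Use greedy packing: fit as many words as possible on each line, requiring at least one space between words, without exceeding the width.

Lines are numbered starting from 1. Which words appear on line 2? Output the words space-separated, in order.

Line 1: ['open', 'end', 'how'] (min_width=12, slack=3)
Line 2: ['butterfly', 'cat'] (min_width=13, slack=2)
Line 3: ['run', 'any', 'data'] (min_width=12, slack=3)
Line 4: ['hard', 'understand'] (min_width=15, slack=0)
Line 5: ['algorithm', 'we'] (min_width=12, slack=3)
Line 6: ['release', 'paper'] (min_width=13, slack=2)
Line 7: ['river'] (min_width=5, slack=10)

Answer: butterfly cat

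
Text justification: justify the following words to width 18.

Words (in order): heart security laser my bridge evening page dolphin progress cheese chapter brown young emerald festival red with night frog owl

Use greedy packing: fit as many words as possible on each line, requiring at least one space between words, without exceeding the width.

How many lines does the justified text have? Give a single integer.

Answer: 9

Derivation:
Line 1: ['heart', 'security'] (min_width=14, slack=4)
Line 2: ['laser', 'my', 'bridge'] (min_width=15, slack=3)
Line 3: ['evening', 'page'] (min_width=12, slack=6)
Line 4: ['dolphin', 'progress'] (min_width=16, slack=2)
Line 5: ['cheese', 'chapter'] (min_width=14, slack=4)
Line 6: ['brown', 'young'] (min_width=11, slack=7)
Line 7: ['emerald', 'festival'] (min_width=16, slack=2)
Line 8: ['red', 'with', 'night'] (min_width=14, slack=4)
Line 9: ['frog', 'owl'] (min_width=8, slack=10)
Total lines: 9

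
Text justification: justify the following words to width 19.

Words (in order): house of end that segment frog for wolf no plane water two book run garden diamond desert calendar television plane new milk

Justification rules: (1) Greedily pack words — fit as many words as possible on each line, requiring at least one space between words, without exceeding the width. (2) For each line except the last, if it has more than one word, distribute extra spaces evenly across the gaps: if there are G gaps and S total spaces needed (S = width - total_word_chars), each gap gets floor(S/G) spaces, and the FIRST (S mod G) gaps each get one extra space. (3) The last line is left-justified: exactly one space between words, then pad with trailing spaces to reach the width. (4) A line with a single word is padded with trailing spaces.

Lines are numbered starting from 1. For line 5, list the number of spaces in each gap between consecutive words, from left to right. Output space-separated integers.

Line 1: ['house', 'of', 'end', 'that'] (min_width=17, slack=2)
Line 2: ['segment', 'frog', 'for'] (min_width=16, slack=3)
Line 3: ['wolf', 'no', 'plane', 'water'] (min_width=19, slack=0)
Line 4: ['two', 'book', 'run', 'garden'] (min_width=19, slack=0)
Line 5: ['diamond', 'desert'] (min_width=14, slack=5)
Line 6: ['calendar', 'television'] (min_width=19, slack=0)
Line 7: ['plane', 'new', 'milk'] (min_width=14, slack=5)

Answer: 6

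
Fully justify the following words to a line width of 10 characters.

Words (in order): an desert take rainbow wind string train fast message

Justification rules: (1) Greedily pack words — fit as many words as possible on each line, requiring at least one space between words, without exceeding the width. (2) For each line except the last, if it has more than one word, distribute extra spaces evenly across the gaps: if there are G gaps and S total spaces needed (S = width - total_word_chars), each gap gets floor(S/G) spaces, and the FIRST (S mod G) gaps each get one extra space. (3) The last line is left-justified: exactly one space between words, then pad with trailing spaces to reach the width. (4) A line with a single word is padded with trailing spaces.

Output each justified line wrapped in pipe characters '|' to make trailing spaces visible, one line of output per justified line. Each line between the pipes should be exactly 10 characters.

Answer: |an  desert|
|take      |
|rainbow   |
|wind      |
|string    |
|train fast|
|message   |

Derivation:
Line 1: ['an', 'desert'] (min_width=9, slack=1)
Line 2: ['take'] (min_width=4, slack=6)
Line 3: ['rainbow'] (min_width=7, slack=3)
Line 4: ['wind'] (min_width=4, slack=6)
Line 5: ['string'] (min_width=6, slack=4)
Line 6: ['train', 'fast'] (min_width=10, slack=0)
Line 7: ['message'] (min_width=7, slack=3)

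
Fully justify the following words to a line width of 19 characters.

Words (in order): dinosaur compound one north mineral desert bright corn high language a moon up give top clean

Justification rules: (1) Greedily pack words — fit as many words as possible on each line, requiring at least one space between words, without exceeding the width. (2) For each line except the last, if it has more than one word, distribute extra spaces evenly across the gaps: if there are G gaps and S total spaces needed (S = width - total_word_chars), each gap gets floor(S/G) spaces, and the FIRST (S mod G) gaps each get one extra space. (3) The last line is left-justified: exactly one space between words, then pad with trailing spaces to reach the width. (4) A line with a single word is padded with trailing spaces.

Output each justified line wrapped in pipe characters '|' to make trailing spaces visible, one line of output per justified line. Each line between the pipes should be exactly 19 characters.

Line 1: ['dinosaur', 'compound'] (min_width=17, slack=2)
Line 2: ['one', 'north', 'mineral'] (min_width=17, slack=2)
Line 3: ['desert', 'bright', 'corn'] (min_width=18, slack=1)
Line 4: ['high', 'language', 'a'] (min_width=15, slack=4)
Line 5: ['moon', 'up', 'give', 'top'] (min_width=16, slack=3)
Line 6: ['clean'] (min_width=5, slack=14)

Answer: |dinosaur   compound|
|one  north  mineral|
|desert  bright corn|
|high   language   a|
|moon  up  give  top|
|clean              |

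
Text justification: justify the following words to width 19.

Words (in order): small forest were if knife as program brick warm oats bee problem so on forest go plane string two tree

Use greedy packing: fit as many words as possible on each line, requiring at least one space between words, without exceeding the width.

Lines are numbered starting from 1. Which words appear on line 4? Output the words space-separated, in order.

Answer: problem so on

Derivation:
Line 1: ['small', 'forest', 'were'] (min_width=17, slack=2)
Line 2: ['if', 'knife', 'as', 'program'] (min_width=19, slack=0)
Line 3: ['brick', 'warm', 'oats', 'bee'] (min_width=19, slack=0)
Line 4: ['problem', 'so', 'on'] (min_width=13, slack=6)
Line 5: ['forest', 'go', 'plane'] (min_width=15, slack=4)
Line 6: ['string', 'two', 'tree'] (min_width=15, slack=4)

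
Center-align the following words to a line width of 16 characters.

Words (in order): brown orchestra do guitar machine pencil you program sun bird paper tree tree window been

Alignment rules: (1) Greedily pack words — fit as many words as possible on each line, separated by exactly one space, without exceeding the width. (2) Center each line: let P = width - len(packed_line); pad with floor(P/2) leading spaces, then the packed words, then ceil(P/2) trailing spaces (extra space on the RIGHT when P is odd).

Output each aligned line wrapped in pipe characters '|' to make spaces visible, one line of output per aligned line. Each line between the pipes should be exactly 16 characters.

Line 1: ['brown', 'orchestra'] (min_width=15, slack=1)
Line 2: ['do', 'guitar'] (min_width=9, slack=7)
Line 3: ['machine', 'pencil'] (min_width=14, slack=2)
Line 4: ['you', 'program', 'sun'] (min_width=15, slack=1)
Line 5: ['bird', 'paper', 'tree'] (min_width=15, slack=1)
Line 6: ['tree', 'window', 'been'] (min_width=16, slack=0)

Answer: |brown orchestra |
|   do guitar    |
| machine pencil |
|you program sun |
|bird paper tree |
|tree window been|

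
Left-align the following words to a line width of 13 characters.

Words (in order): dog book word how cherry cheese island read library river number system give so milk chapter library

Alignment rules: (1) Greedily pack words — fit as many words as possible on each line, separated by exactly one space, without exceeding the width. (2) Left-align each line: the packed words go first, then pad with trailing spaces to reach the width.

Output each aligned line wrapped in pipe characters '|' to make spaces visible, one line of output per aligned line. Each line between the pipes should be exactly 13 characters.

Line 1: ['dog', 'book', 'word'] (min_width=13, slack=0)
Line 2: ['how', 'cherry'] (min_width=10, slack=3)
Line 3: ['cheese', 'island'] (min_width=13, slack=0)
Line 4: ['read', 'library'] (min_width=12, slack=1)
Line 5: ['river', 'number'] (min_width=12, slack=1)
Line 6: ['system', 'give'] (min_width=11, slack=2)
Line 7: ['so', 'milk'] (min_width=7, slack=6)
Line 8: ['chapter'] (min_width=7, slack=6)
Line 9: ['library'] (min_width=7, slack=6)

Answer: |dog book word|
|how cherry   |
|cheese island|
|read library |
|river number |
|system give  |
|so milk      |
|chapter      |
|library      |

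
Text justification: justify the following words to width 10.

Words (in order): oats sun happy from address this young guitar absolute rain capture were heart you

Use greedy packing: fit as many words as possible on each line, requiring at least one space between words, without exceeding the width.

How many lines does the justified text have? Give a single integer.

Line 1: ['oats', 'sun'] (min_width=8, slack=2)
Line 2: ['happy', 'from'] (min_width=10, slack=0)
Line 3: ['address'] (min_width=7, slack=3)
Line 4: ['this', 'young'] (min_width=10, slack=0)
Line 5: ['guitar'] (min_width=6, slack=4)
Line 6: ['absolute'] (min_width=8, slack=2)
Line 7: ['rain'] (min_width=4, slack=6)
Line 8: ['capture'] (min_width=7, slack=3)
Line 9: ['were', 'heart'] (min_width=10, slack=0)
Line 10: ['you'] (min_width=3, slack=7)
Total lines: 10

Answer: 10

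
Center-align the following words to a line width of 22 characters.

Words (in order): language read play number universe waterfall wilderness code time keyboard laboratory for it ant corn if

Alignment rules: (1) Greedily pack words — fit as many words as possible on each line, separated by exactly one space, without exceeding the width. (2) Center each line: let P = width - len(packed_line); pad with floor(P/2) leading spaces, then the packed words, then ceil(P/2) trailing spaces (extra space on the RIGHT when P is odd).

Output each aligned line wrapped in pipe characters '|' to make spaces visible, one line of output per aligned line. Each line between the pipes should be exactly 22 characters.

Line 1: ['language', 'read', 'play'] (min_width=18, slack=4)
Line 2: ['number', 'universe'] (min_width=15, slack=7)
Line 3: ['waterfall', 'wilderness'] (min_width=20, slack=2)
Line 4: ['code', 'time', 'keyboard'] (min_width=18, slack=4)
Line 5: ['laboratory', 'for', 'it', 'ant'] (min_width=21, slack=1)
Line 6: ['corn', 'if'] (min_width=7, slack=15)

Answer: |  language read play  |
|   number universe    |
| waterfall wilderness |
|  code time keyboard  |
|laboratory for it ant |
|       corn if        |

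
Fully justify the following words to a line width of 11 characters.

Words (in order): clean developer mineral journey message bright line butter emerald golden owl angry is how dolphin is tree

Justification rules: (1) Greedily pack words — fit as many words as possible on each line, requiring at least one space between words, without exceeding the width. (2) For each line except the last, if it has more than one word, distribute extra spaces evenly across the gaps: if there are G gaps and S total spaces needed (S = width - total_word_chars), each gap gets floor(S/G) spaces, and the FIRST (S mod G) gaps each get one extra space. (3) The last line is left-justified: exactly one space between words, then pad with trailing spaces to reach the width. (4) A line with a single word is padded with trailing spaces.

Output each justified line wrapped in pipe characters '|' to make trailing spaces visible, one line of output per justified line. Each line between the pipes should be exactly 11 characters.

Line 1: ['clean'] (min_width=5, slack=6)
Line 2: ['developer'] (min_width=9, slack=2)
Line 3: ['mineral'] (min_width=7, slack=4)
Line 4: ['journey'] (min_width=7, slack=4)
Line 5: ['message'] (min_width=7, slack=4)
Line 6: ['bright', 'line'] (min_width=11, slack=0)
Line 7: ['butter'] (min_width=6, slack=5)
Line 8: ['emerald'] (min_width=7, slack=4)
Line 9: ['golden', 'owl'] (min_width=10, slack=1)
Line 10: ['angry', 'is'] (min_width=8, slack=3)
Line 11: ['how', 'dolphin'] (min_width=11, slack=0)
Line 12: ['is', 'tree'] (min_width=7, slack=4)

Answer: |clean      |
|developer  |
|mineral    |
|journey    |
|message    |
|bright line|
|butter     |
|emerald    |
|golden  owl|
|angry    is|
|how dolphin|
|is tree    |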